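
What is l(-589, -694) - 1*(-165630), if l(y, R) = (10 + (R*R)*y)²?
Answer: 80476381504922466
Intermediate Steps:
l(y, R) = (10 + y*R²)² (l(y, R) = (10 + R²*y)² = (10 + y*R²)²)
l(-589, -694) - 1*(-165630) = (10 - 589*(-694)²)² - 1*(-165630) = (10 - 589*481636)² + 165630 = (10 - 283683604)² + 165630 = (-283683594)² + 165630 = 80476381504756836 + 165630 = 80476381504922466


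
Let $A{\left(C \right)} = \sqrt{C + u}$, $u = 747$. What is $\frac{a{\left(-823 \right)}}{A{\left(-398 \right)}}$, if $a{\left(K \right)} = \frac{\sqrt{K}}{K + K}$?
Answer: $- \frac{i \sqrt{287227}}{574454} \approx - 0.00093295 i$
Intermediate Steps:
$A{\left(C \right)} = \sqrt{747 + C}$ ($A{\left(C \right)} = \sqrt{C + 747} = \sqrt{747 + C}$)
$a{\left(K \right)} = \frac{1}{2 \sqrt{K}}$ ($a{\left(K \right)} = \frac{\sqrt{K}}{2 K} = \frac{1}{2 K} \sqrt{K} = \frac{1}{2 \sqrt{K}}$)
$\frac{a{\left(-823 \right)}}{A{\left(-398 \right)}} = \frac{\frac{1}{2} \frac{1}{\sqrt{-823}}}{\sqrt{747 - 398}} = \frac{\frac{1}{2} \left(- \frac{i \sqrt{823}}{823}\right)}{\sqrt{349}} = - \frac{i \sqrt{823}}{1646} \frac{\sqrt{349}}{349} = - \frac{i \sqrt{287227}}{574454}$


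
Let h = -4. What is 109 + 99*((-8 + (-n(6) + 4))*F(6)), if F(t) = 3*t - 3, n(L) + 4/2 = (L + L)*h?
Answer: 68419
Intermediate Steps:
n(L) = -2 - 8*L (n(L) = -2 + (L + L)*(-4) = -2 + (2*L)*(-4) = -2 - 8*L)
F(t) = -3 + 3*t
109 + 99*((-8 + (-n(6) + 4))*F(6)) = 109 + 99*((-8 + (-(-2 - 8*6) + 4))*(-3 + 3*6)) = 109 + 99*((-8 + (-(-2 - 48) + 4))*(-3 + 18)) = 109 + 99*((-8 + (-1*(-50) + 4))*15) = 109 + 99*((-8 + (50 + 4))*15) = 109 + 99*((-8 + 54)*15) = 109 + 99*(46*15) = 109 + 99*690 = 109 + 68310 = 68419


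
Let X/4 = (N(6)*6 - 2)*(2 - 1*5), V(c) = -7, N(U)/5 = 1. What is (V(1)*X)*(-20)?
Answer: -47040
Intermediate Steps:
N(U) = 5 (N(U) = 5*1 = 5)
X = -336 (X = 4*((5*6 - 2)*(2 - 1*5)) = 4*((30 - 2)*(2 - 5)) = 4*(28*(-3)) = 4*(-84) = -336)
(V(1)*X)*(-20) = -7*(-336)*(-20) = 2352*(-20) = -47040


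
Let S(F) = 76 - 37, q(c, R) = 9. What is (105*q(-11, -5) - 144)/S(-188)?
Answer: 267/13 ≈ 20.538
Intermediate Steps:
S(F) = 39
(105*q(-11, -5) - 144)/S(-188) = (105*9 - 144)/39 = (945 - 144)*(1/39) = 801*(1/39) = 267/13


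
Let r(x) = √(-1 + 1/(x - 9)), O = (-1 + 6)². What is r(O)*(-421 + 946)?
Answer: 525*I*√15/4 ≈ 508.33*I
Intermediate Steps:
O = 25 (O = 5² = 25)
r(x) = √(-1 + 1/(-9 + x))
r(O)*(-421 + 946) = √((10 - 1*25)/(-9 + 25))*(-421 + 946) = √((10 - 25)/16)*525 = √((1/16)*(-15))*525 = √(-15/16)*525 = (I*√15/4)*525 = 525*I*√15/4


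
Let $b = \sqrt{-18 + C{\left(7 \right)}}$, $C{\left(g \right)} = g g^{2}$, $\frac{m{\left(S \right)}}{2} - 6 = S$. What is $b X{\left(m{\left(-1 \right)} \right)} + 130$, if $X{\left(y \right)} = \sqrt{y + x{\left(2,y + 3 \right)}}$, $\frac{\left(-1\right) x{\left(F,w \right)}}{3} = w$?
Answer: $130 + 5 i \sqrt{377} \approx 130.0 + 97.082 i$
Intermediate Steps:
$m{\left(S \right)} = 12 + 2 S$
$C{\left(g \right)} = g^{3}$
$x{\left(F,w \right)} = - 3 w$
$X{\left(y \right)} = \sqrt{-9 - 2 y}$ ($X{\left(y \right)} = \sqrt{y - 3 \left(y + 3\right)} = \sqrt{y - 3 \left(3 + y\right)} = \sqrt{y - \left(9 + 3 y\right)} = \sqrt{-9 - 2 y}$)
$b = 5 \sqrt{13}$ ($b = \sqrt{-18 + 7^{3}} = \sqrt{-18 + 343} = \sqrt{325} = 5 \sqrt{13} \approx 18.028$)
$b X{\left(m{\left(-1 \right)} \right)} + 130 = 5 \sqrt{13} \sqrt{-9 - 2 \left(12 + 2 \left(-1\right)\right)} + 130 = 5 \sqrt{13} \sqrt{-9 - 2 \left(12 - 2\right)} + 130 = 5 \sqrt{13} \sqrt{-9 - 20} + 130 = 5 \sqrt{13} \sqrt{-29} + 130 = 5 \sqrt{13} i \sqrt{29} + 130 = 5 i \sqrt{377} + 130 = 130 + 5 i \sqrt{377}$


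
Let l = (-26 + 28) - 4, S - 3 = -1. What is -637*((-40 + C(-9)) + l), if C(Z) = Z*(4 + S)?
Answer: 61152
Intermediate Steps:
S = 2 (S = 3 - 1 = 2)
C(Z) = 6*Z (C(Z) = Z*(4 + 2) = Z*6 = 6*Z)
l = -2 (l = 2 - 4 = -2)
-637*((-40 + C(-9)) + l) = -637*((-40 + 6*(-9)) - 2) = -637*((-40 - 54) - 2) = -637*(-94 - 2) = -637*(-96) = 61152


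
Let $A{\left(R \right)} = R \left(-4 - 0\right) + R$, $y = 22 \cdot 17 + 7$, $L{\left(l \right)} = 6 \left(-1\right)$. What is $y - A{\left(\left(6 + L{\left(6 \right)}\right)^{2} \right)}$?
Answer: $381$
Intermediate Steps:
$L{\left(l \right)} = -6$
$y = 381$ ($y = 374 + 7 = 381$)
$A{\left(R \right)} = - 3 R$ ($A{\left(R \right)} = R \left(-4 + 0\right) + R = R \left(-4\right) + R = - 4 R + R = - 3 R$)
$y - A{\left(\left(6 + L{\left(6 \right)}\right)^{2} \right)} = 381 - - 3 \left(6 - 6\right)^{2} = 381 - - 3 \cdot 0^{2} = 381 - \left(-3\right) 0 = 381 - 0 = 381 + 0 = 381$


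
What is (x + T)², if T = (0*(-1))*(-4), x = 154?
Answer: 23716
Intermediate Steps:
T = 0 (T = 0*(-4) = 0)
(x + T)² = (154 + 0)² = 154² = 23716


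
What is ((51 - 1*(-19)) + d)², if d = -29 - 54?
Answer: 169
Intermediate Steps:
d = -83
((51 - 1*(-19)) + d)² = ((51 - 1*(-19)) - 83)² = ((51 + 19) - 83)² = (70 - 83)² = (-13)² = 169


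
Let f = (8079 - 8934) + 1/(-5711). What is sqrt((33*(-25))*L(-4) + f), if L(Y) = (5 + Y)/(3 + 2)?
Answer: I*sqrt(33267837131)/5711 ≈ 31.937*I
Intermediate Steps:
L(Y) = 1 + Y/5 (L(Y) = (5 + Y)/5 = (5 + Y)*(1/5) = 1 + Y/5)
f = -4882906/5711 (f = -855 - 1/5711 = -4882906/5711 ≈ -855.00)
sqrt((33*(-25))*L(-4) + f) = sqrt((33*(-25))*(1 + (1/5)*(-4)) - 4882906/5711) = sqrt(-825*(1 - 4/5) - 4882906/5711) = sqrt(-825*1/5 - 4882906/5711) = sqrt(-165 - 4882906/5711) = sqrt(-5825221/5711) = I*sqrt(33267837131)/5711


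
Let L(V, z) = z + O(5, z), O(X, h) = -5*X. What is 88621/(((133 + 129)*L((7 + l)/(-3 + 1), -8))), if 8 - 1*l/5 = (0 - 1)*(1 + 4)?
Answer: -88621/8646 ≈ -10.250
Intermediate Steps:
l = 65 (l = 40 - 5*(0 - 1)*(1 + 4) = 40 - (-5)*5 = 40 - 5*(-5) = 40 + 25 = 65)
L(V, z) = -25 + z (L(V, z) = z - 5*5 = z - 25 = -25 + z)
88621/(((133 + 129)*L((7 + l)/(-3 + 1), -8))) = 88621/(((133 + 129)*(-25 - 8))) = 88621/((262*(-33))) = 88621/(-8646) = 88621*(-1/8646) = -88621/8646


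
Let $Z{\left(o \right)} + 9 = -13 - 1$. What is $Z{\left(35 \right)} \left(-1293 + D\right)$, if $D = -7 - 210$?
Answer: $34730$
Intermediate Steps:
$D = -217$ ($D = -7 - 210 = -217$)
$Z{\left(o \right)} = -23$ ($Z{\left(o \right)} = -9 - 14 = -23$)
$Z{\left(35 \right)} \left(-1293 + D\right) = - 23 \left(-1293 - 217\right) = \left(-23\right) \left(-1510\right) = 34730$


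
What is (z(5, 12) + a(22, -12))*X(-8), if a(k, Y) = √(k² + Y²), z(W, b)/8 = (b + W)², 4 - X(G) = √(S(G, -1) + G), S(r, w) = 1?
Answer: 2*(4 - I*√7)*(1156 + √157) ≈ 9348.2 - 6183.3*I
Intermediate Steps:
X(G) = 4 - √(1 + G)
z(W, b) = 8*(W + b)² (z(W, b) = 8*(b + W)² = 8*(W + b)²)
a(k, Y) = √(Y² + k²)
(z(5, 12) + a(22, -12))*X(-8) = (8*(5 + 12)² + √((-12)² + 22²))*(4 - √(1 - 8)) = (8*17² + √(144 + 484))*(4 - √(-7)) = (8*289 + √628)*(4 - I*√7) = (2312 + 2*√157)*(4 - I*√7) = (4 - I*√7)*(2312 + 2*√157)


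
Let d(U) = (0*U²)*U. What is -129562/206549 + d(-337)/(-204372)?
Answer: -129562/206549 ≈ -0.62727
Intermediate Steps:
d(U) = 0 (d(U) = 0*U = 0)
-129562/206549 + d(-337)/(-204372) = -129562/206549 + 0/(-204372) = -129562*1/206549 + 0*(-1/204372) = -129562/206549 + 0 = -129562/206549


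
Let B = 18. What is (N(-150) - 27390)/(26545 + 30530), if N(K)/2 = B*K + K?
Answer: -2206/3805 ≈ -0.57976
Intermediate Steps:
N(K) = 38*K (N(K) = 2*(18*K + K) = 2*(19*K) = 38*K)
(N(-150) - 27390)/(26545 + 30530) = (38*(-150) - 27390)/(26545 + 30530) = (-5700 - 27390)/57075 = -33090*1/57075 = -2206/3805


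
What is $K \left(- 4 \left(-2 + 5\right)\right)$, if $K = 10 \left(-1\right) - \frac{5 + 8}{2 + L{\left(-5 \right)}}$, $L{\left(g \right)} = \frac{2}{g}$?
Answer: $\frac{435}{2} \approx 217.5$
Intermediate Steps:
$K = - \frac{145}{8}$ ($K = 10 \left(-1\right) - \frac{5 + 8}{2 + \frac{2}{-5}} = -10 - \frac{13}{2 + 2 \left(- \frac{1}{5}\right)} = -10 - \frac{13}{2 - \frac{2}{5}} = -10 - \frac{13}{\frac{8}{5}} = -10 - 13 \cdot \frac{5}{8} = -10 - \frac{65}{8} = - \frac{145}{8} \approx -18.125$)
$K \left(- 4 \left(-2 + 5\right)\right) = - \frac{145 \left(- 4 \left(-2 + 5\right)\right)}{8} = - \frac{145 \left(\left(-4\right) 3\right)}{8} = \left(- \frac{145}{8}\right) \left(-12\right) = \frac{435}{2}$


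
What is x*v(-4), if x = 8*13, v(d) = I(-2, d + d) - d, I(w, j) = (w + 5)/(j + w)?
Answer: 1924/5 ≈ 384.80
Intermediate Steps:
I(w, j) = (5 + w)/(j + w)
v(d) = -d + 3/(-2 + 2*d) (v(d) = (5 - 2)/((d + d) - 2) - d = 3/(2*d - 2) - d = 3/(-2 + 2*d) - d = -d + 3/(-2 + 2*d))
x = 104
x*v(-4) = 104*((3/2 - 1*(-4)*(-1 - 4))/(-1 - 4)) = 104*((3/2 - 1*(-4)*(-5))/(-5)) = 104*(-(3/2 - 20)/5) = 104*(-⅕*(-37/2)) = 104*(37/10) = 1924/5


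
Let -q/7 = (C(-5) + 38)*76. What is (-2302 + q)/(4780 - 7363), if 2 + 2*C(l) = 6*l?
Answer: 14006/2583 ≈ 5.4224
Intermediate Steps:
C(l) = -1 + 3*l (C(l) = -1 + (6*l)/2 = -1 + 3*l)
q = -11704 (q = -7*((-1 + 3*(-5)) + 38)*76 = -7*((-1 - 15) + 38)*76 = -7*(-16 + 38)*76 = -154*76 = -7*1672 = -11704)
(-2302 + q)/(4780 - 7363) = (-2302 - 11704)/(4780 - 7363) = -14006/(-2583) = -14006*(-1/2583) = 14006/2583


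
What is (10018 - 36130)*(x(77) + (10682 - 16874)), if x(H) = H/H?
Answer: 161659392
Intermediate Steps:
x(H) = 1
(10018 - 36130)*(x(77) + (10682 - 16874)) = (10018 - 36130)*(1 + (10682 - 16874)) = -26112*(1 - 6192) = -26112*(-6191) = 161659392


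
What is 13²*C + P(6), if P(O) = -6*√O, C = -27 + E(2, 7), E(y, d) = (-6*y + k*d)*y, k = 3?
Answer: -1521 - 6*√6 ≈ -1535.7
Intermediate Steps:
E(y, d) = y*(-6*y + 3*d) (E(y, d) = (-6*y + 3*d)*y = y*(-6*y + 3*d))
C = -9 (C = -27 + 3*2*(7 - 2*2) = -27 + 3*2*(7 - 4) = -27 + 3*2*3 = -27 + 18 = -9)
13²*C + P(6) = 13²*(-9) - 6*√6 = 169*(-9) - 6*√6 = -1521 - 6*√6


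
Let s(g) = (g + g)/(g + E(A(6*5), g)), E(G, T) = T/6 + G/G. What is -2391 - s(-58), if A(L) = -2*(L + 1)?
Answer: -119637/50 ≈ -2392.7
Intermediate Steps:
A(L) = -2 - 2*L (A(L) = -2*(1 + L) = -2 - 2*L)
E(G, T) = 1 + T/6 (E(G, T) = T*(⅙) + 1 = T/6 + 1 = 1 + T/6)
s(g) = 2*g/(1 + 7*g/6) (s(g) = (g + g)/(g + (1 + g/6)) = (2*g)/(1 + 7*g/6) = 2*g/(1 + 7*g/6))
-2391 - s(-58) = -2391 - 12*(-58)/(6 + 7*(-58)) = -2391 - 12*(-58)/(6 - 406) = -2391 - 12*(-58)/(-400) = -2391 - 12*(-58)*(-1)/400 = -2391 - 1*87/50 = -2391 - 87/50 = -119637/50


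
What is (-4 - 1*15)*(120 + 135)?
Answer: -4845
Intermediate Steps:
(-4 - 1*15)*(120 + 135) = (-4 - 15)*255 = -19*255 = -4845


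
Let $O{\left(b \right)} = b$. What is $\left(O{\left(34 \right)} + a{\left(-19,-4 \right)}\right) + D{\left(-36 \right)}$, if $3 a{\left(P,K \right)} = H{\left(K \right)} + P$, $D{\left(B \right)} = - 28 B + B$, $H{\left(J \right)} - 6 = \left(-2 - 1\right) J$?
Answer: $\frac{3017}{3} \approx 1005.7$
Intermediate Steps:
$H{\left(J \right)} = 6 - 3 J$ ($H{\left(J \right)} = 6 + \left(-2 - 1\right) J = 6 - 3 J$)
$D{\left(B \right)} = - 27 B$
$a{\left(P,K \right)} = 2 - K + \frac{P}{3}$ ($a{\left(P,K \right)} = \frac{\left(6 - 3 K\right) + P}{3} = \frac{6 + P - 3 K}{3} = 2 - K + \frac{P}{3}$)
$\left(O{\left(34 \right)} + a{\left(-19,-4 \right)}\right) + D{\left(-36 \right)} = \left(34 + \left(2 - -4 + \frac{1}{3} \left(-19\right)\right)\right) - -972 = \left(34 + \left(2 + 4 - \frac{19}{3}\right)\right) + 972 = \left(34 - \frac{1}{3}\right) + 972 = \frac{101}{3} + 972 = \frac{3017}{3}$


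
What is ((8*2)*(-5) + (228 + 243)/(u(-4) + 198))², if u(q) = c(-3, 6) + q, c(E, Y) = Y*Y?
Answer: 321449041/52900 ≈ 6076.5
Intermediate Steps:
c(E, Y) = Y²
u(q) = 36 + q (u(q) = 6² + q = 36 + q)
((8*2)*(-5) + (228 + 243)/(u(-4) + 198))² = ((8*2)*(-5) + (228 + 243)/((36 - 4) + 198))² = (16*(-5) + 471/(32 + 198))² = (-80 + 471/230)² = (-17929/230)² = 321449041/52900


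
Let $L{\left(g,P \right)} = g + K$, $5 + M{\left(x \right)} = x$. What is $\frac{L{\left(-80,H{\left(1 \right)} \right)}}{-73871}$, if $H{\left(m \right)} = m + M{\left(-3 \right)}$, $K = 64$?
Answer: $\frac{16}{73871} \approx 0.00021659$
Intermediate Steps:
$M{\left(x \right)} = -5 + x$
$H{\left(m \right)} = -8 + m$ ($H{\left(m \right)} = m - 8 = -8 + m$)
$L{\left(g,P \right)} = 64 + g$ ($L{\left(g,P \right)} = g + 64 = 64 + g$)
$\frac{L{\left(-80,H{\left(1 \right)} \right)}}{-73871} = \frac{64 - 80}{-73871} = \left(-16\right) \left(- \frac{1}{73871}\right) = \frac{16}{73871}$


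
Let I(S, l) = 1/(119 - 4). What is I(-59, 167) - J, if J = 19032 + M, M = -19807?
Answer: 89126/115 ≈ 775.01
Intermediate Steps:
I(S, l) = 1/115
J = -775 (J = 19032 - 19807 = -775)
I(-59, 167) - J = 1/115 - 1*(-775) = 1/115 + 775 = 89126/115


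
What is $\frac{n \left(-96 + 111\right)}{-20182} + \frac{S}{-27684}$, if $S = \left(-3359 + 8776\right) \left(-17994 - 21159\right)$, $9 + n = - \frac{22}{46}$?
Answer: $\frac{16408355877611}{2141754204} \approx 7661.2$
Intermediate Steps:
$n = - \frac{218}{23}$ ($n = -9 - \frac{22}{46} = -9 - \frac{11}{23} = - \frac{218}{23} \approx -9.4783$)
$S = -212091801$ ($S = 5417 \left(-39153\right) = -212091801$)
$\frac{n \left(-96 + 111\right)}{-20182} + \frac{S}{-27684} = \frac{\left(- \frac{218}{23}\right) \left(-96 + 111\right)}{-20182} - \frac{212091801}{-27684} = \left(- \frac{218}{23}\right) 15 \left(- \frac{1}{20182}\right) - - \frac{70697267}{9228} = \left(- \frac{3270}{23}\right) \left(- \frac{1}{20182}\right) + \frac{70697267}{9228} = \frac{1635}{232093} + \frac{70697267}{9228} = \frac{16408355877611}{2141754204}$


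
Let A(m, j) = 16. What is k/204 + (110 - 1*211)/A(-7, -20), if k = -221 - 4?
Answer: -2017/272 ≈ -7.4154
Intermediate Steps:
k = -225
k/204 + (110 - 1*211)/A(-7, -20) = -225/204 + (110 - 1*211)/16 = -225*1/204 + (110 - 211)*(1/16) = -75/68 - 101*1/16 = -75/68 - 101/16 = -2017/272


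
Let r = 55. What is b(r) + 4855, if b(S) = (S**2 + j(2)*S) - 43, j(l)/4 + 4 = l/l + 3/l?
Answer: 7507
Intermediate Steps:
j(l) = -12 + 12/l (j(l) = -16 + 4*(l/l + 3/l) = -16 + 4*(1 + 3/l) = -16 + (4 + 12/l) = -12 + 12/l)
b(S) = -43 + S**2 - 6*S (b(S) = (S**2 + (-12 + 12/2)*S) - 43 = (S**2 + (-12 + 12*(1/2))*S) - 43 = (S**2 + (-12 + 6)*S) - 43 = (S**2 - 6*S) - 43 = -43 + S**2 - 6*S)
b(r) + 4855 = (-43 + 55**2 - 6*55) + 4855 = (-43 + 3025 - 330) + 4855 = 2652 + 4855 = 7507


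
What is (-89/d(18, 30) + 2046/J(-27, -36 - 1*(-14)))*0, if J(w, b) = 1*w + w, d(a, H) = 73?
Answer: 0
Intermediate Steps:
J(w, b) = 2*w (J(w, b) = w + w = 2*w)
(-89/d(18, 30) + 2046/J(-27, -36 - 1*(-14)))*0 = (-89/73 + 2046/((2*(-27))))*0 = (-89*1/73 + 2046/(-54))*0 = (-89/73 + 2046*(-1/54))*0 = (-89/73 - 341/9)*0 = -25694/657*0 = 0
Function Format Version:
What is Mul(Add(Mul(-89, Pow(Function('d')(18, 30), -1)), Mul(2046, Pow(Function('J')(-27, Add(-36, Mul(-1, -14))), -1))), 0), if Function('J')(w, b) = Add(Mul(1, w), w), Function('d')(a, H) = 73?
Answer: 0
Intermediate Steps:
Function('J')(w, b) = Mul(2, w) (Function('J')(w, b) = Add(w, w) = Mul(2, w))
Mul(Add(Mul(-89, Pow(Function('d')(18, 30), -1)), Mul(2046, Pow(Function('J')(-27, Add(-36, Mul(-1, -14))), -1))), 0) = Mul(Add(Mul(-89, Pow(73, -1)), Mul(2046, Pow(Mul(2, -27), -1))), 0) = Mul(Add(Mul(-89, Rational(1, 73)), Mul(2046, Pow(-54, -1))), 0) = Mul(Add(Rational(-89, 73), Mul(2046, Rational(-1, 54))), 0) = Mul(Add(Rational(-89, 73), Rational(-341, 9)), 0) = Mul(Rational(-25694, 657), 0) = 0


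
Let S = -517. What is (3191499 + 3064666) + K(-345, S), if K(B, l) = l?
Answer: 6255648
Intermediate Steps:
(3191499 + 3064666) + K(-345, S) = (3191499 + 3064666) - 517 = 6256165 - 517 = 6255648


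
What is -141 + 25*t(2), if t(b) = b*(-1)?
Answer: -191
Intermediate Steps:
t(b) = -b
-141 + 25*t(2) = -141 + 25*(-1*2) = -141 + 25*(-2) = -141 - 50 = -191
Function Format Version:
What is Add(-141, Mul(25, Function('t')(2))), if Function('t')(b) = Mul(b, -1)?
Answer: -191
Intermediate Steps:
Function('t')(b) = Mul(-1, b)
Add(-141, Mul(25, Function('t')(2))) = Add(-141, Mul(25, Mul(-1, 2))) = Add(-141, Mul(25, -2)) = Add(-141, -50) = -191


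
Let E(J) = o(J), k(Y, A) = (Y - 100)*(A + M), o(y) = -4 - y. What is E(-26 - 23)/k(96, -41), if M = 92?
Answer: -15/68 ≈ -0.22059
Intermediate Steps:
k(Y, A) = (-100 + Y)*(92 + A) (k(Y, A) = (Y - 100)*(A + 92) = (-100 + Y)*(92 + A))
E(J) = -4 - J
E(-26 - 23)/k(96, -41) = (-4 - (-26 - 23))/(-9200 - 100*(-41) + 92*96 - 41*96) = (-4 - 1*(-49))/(-9200 + 4100 + 8832 - 3936) = (-4 + 49)/(-204) = 45*(-1/204) = -15/68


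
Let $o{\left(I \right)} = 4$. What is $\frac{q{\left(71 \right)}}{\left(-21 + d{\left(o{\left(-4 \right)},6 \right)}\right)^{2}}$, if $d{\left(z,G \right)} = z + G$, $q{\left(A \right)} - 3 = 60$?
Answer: $\frac{63}{121} \approx 0.52066$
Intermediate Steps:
$q{\left(A \right)} = 63$ ($q{\left(A \right)} = 3 + 60 = 63$)
$d{\left(z,G \right)} = G + z$
$\frac{q{\left(71 \right)}}{\left(-21 + d{\left(o{\left(-4 \right)},6 \right)}\right)^{2}} = \frac{63}{\left(-21 + \left(6 + 4\right)\right)^{2}} = \frac{63}{\left(-21 + 10\right)^{2}} = \frac{63}{\left(-11\right)^{2}} = \frac{63}{121}$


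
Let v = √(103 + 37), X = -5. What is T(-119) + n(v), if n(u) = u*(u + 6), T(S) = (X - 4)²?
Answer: 221 + 12*√35 ≈ 291.99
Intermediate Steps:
T(S) = 81 (T(S) = (-5 - 4)² = (-9)² = 81)
v = 2*√35 (v = √140 = 2*√35 ≈ 11.832)
n(u) = u*(6 + u)
T(-119) + n(v) = 81 + (2*√35)*(6 + 2*√35) = 81 + 2*√35*(6 + 2*√35)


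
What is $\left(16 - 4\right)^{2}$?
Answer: $144$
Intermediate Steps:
$\left(16 - 4\right)^{2} = 12^{2} = 144$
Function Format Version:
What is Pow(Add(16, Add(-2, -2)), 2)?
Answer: 144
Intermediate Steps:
Pow(Add(16, Add(-2, -2)), 2) = Pow(Add(16, -4), 2) = Pow(12, 2) = 144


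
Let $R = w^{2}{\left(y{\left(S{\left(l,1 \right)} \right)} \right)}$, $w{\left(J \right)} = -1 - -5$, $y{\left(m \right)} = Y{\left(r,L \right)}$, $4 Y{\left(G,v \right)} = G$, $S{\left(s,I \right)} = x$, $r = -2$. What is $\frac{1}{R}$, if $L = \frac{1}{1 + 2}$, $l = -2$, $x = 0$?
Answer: $\frac{1}{16} \approx 0.0625$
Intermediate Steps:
$S{\left(s,I \right)} = 0$
$L = \frac{1}{3} \approx 0.33333$
$Y{\left(G,v \right)} = \frac{G}{4}$
$y{\left(m \right)} = - \frac{1}{2}$ ($y{\left(m \right)} = \frac{1}{4} \left(-2\right) = - \frac{1}{2}$)
$w{\left(J \right)} = 4$ ($w{\left(J \right)} = -1 + 5 = 4$)
$R = 16$ ($R = 4^{2} = 16$)
$\frac{1}{R} = \frac{1}{16}$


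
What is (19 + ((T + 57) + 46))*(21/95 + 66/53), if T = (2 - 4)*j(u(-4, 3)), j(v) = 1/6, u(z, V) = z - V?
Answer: 179653/1007 ≈ 178.40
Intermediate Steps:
j(v) = ⅙
T = -⅓ (T = (2 - 4)*(⅙) = -2*⅙ = -⅓ ≈ -0.33333)
(19 + ((T + 57) + 46))*(21/95 + 66/53) = (19 + ((-⅓ + 57) + 46))*(21/95 + 66/53) = (19 + (170/3 + 46))*(21*(1/95) + 66*(1/53)) = (19 + 308/3)*(21/95 + 66/53) = (365/3)*(7383/5035) = 179653/1007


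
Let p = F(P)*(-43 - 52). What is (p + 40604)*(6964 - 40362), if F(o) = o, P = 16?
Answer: -1305327432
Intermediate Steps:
p = -1520 (p = 16*(-43 - 52) = 16*(-95) = -1520)
(p + 40604)*(6964 - 40362) = (-1520 + 40604)*(6964 - 40362) = 39084*(-33398) = -1305327432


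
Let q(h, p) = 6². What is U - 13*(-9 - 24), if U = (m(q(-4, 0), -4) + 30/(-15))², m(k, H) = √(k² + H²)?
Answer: 1745 - 16*√82 ≈ 1600.1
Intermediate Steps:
q(h, p) = 36
m(k, H) = √(H² + k²)
U = (-2 + 4*√82)² (U = (√((-4)² + 36²) + 30/(-15))² = (√(16 + 1296) + 30*(-1/15))² = (√1312 - 2)² = (4*√82 - 2)² = (-2 + 4*√82)² ≈ 1171.1)
U - 13*(-9 - 24) = (1316 - 16*√82) - 13*(-9 - 24) = (1316 - 16*√82) - 13*(-33) = (1316 - 16*√82) + 429 = 1745 - 16*√82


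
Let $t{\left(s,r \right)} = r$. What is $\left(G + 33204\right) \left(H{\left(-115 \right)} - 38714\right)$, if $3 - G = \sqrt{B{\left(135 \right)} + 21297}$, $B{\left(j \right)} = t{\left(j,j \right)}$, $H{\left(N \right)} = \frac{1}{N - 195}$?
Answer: $- \frac{398528530587}{310} + \frac{12001341 \sqrt{5358}}{155} \approx -1.2799 \cdot 10^{9}$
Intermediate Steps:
$H{\left(N \right)} = \frac{1}{-195 + N}$
$B{\left(j \right)} = j$
$G = 3 - 2 \sqrt{5358}$ ($G = 3 - \sqrt{135 + 21297} = 3 - \sqrt{21432} = 3 - 2 \sqrt{5358} \approx -143.4$)
$\left(G + 33204\right) \left(H{\left(-115 \right)} - 38714\right) = \left(\left(3 - 2 \sqrt{5358}\right) + 33204\right) \left(\frac{1}{-195 - 115} - 38714\right) = \left(33207 - 2 \sqrt{5358}\right) \left(\frac{1}{-310} - 38714\right) = \left(33207 - 2 \sqrt{5358}\right) \left(- \frac{1}{310} - 38714\right) = \left(33207 - 2 \sqrt{5358}\right) \left(- \frac{12001341}{310}\right) = - \frac{398528530587}{310} + \frac{12001341 \sqrt{5358}}{155}$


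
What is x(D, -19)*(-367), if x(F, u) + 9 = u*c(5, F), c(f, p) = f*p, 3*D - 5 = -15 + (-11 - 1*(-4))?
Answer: -582796/3 ≈ -1.9427e+5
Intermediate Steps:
D = -17/3 (D = 5/3 + (-15 + (-11 - 1*(-4)))/3 = 5/3 + (-15 + (-11 + 4))/3 = 5/3 + (-15 - 7)/3 = 5/3 + (1/3)*(-22) = 5/3 - 22/3 = -17/3 ≈ -5.6667)
x(F, u) = -9 + 5*F*u (x(F, u) = -9 + u*(5*F) = -9 + 5*F*u)
x(D, -19)*(-367) = (-9 + 5*(-17/3)*(-19))*(-367) = (-9 + 1615/3)*(-367) = (1588/3)*(-367) = -582796/3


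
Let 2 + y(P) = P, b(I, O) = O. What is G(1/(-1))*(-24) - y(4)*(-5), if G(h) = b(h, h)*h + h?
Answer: 10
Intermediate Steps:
y(P) = -2 + P
G(h) = h + h**2 (G(h) = h*h + h = h**2 + h = h + h**2)
G(1/(-1))*(-24) - y(4)*(-5) = ((1/(-1))*(1 + 1/(-1)))*(-24) - (-2 + 4)*(-5) = ((1*(-1))*(1 + 1*(-1)))*(-24) - 1*2*(-5) = -(1 - 1)*(-24) - 2*(-5) = -1*0*(-24) + 10 = 0*(-24) + 10 = 0 + 10 = 10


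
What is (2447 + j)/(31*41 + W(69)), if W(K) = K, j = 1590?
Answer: 4037/1340 ≈ 3.0127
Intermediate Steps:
(2447 + j)/(31*41 + W(69)) = (2447 + 1590)/(31*41 + 69) = 4037/(1271 + 69) = 4037/1340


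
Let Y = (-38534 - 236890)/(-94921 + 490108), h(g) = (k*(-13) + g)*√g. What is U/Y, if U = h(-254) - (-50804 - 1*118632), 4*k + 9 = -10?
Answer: -5579908711/22952 + 101299601*I*√254/367232 ≈ -2.4311e+5 + 4396.3*I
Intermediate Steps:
k = -19/4 (k = -9/4 + (¼)*(-10) = -9/4 - 5/2 = -19/4 ≈ -4.7500)
h(g) = √g*(247/4 + g) (h(g) = (-19/4*(-13) + g)*√g = (247/4 + g)*√g = √g*(247/4 + g))
Y = -91808/131729 (Y = -275424/395187 = -275424*1/395187 = -91808/131729 ≈ -0.69695)
U = 169436 - 769*I*√254/4 (U = √(-254)*(247/4 - 254) - (-50804 - 1*118632) = (I*√254)*(-769/4) - (-50804 - 118632) = -769*I*√254/4 - 1*(-169436) = -769*I*√254/4 + 169436 = 169436 - 769*I*√254/4 ≈ 1.6944e+5 - 3064.0*I)
U/Y = (169436 - 769*I*√254/4)/(-91808/131729) = (169436 - 769*I*√254/4)*(-131729/91808) = -5579908711/22952 + 101299601*I*√254/367232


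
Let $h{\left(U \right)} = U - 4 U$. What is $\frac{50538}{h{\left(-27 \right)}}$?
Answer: $\frac{16846}{27} \approx 623.93$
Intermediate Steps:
$h{\left(U \right)} = - 3 U$
$\frac{50538}{h{\left(-27 \right)}} = \frac{50538}{\left(-3\right) \left(-27\right)} = \frac{50538}{81} = 50538 \cdot \frac{1}{81} = \frac{16846}{27}$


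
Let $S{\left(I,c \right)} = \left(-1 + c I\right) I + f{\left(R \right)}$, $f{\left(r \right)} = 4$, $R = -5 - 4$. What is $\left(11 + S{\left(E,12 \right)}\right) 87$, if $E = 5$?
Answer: $26970$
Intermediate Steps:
$R = -9$ ($R = -5 - 4 = -9$)
$S{\left(I,c \right)} = 4 + I \left(-1 + I c\right)$ ($S{\left(I,c \right)} = \left(-1 + c I\right) I + 4 = \left(-1 + I c\right) I + 4 = I \left(-1 + I c\right) + 4 = 4 + I \left(-1 + I c\right)$)
$\left(11 + S{\left(E,12 \right)}\right) 87 = \left(11 + \left(4 - 5 + 12 \cdot 5^{2}\right)\right) 87 = \left(11 + \left(4 - 5 + 12 \cdot 25\right)\right) 87 = \left(11 + \left(4 - 5 + 300\right)\right) 87 = \left(11 + 299\right) 87 = 310 \cdot 87 = 26970$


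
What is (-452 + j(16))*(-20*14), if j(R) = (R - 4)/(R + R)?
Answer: 126455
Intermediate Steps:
j(R) = (-4 + R)/(2*R) (j(R) = (-4 + R)/((2*R)) = (-4 + R)*(1/(2*R)) = (-4 + R)/(2*R))
(-452 + j(16))*(-20*14) = (-452 + (½)*(-4 + 16)/16)*(-20*14) = (-452 + (½)*(1/16)*12)*(-280) = (-452 + 3/8)*(-280) = -3613/8*(-280) = 126455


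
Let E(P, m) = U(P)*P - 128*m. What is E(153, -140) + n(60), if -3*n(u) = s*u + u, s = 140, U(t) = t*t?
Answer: 3596677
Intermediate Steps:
U(t) = t**2
E(P, m) = P**3 - 128*m (E(P, m) = P**2*P - 128*m = P**3 - 128*m)
n(u) = -47*u (n(u) = -(140*u + u)/3 = -47*u)
E(153, -140) + n(60) = (153**3 - 128*(-140)) - 47*60 = (3581577 + 17920) - 2820 = 3599497 - 2820 = 3596677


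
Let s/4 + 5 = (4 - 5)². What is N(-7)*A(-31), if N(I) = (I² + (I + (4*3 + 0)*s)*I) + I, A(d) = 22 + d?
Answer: -12915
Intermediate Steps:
s = -16 (s = -20 + 4*(4 - 5)² = -20 + 4*(-1)² = -20 + 4*1 = -20 + 4 = -16)
N(I) = I + I² + I*(-192 + I) (N(I) = (I² + (I + (4*3 + 0)*(-16))*I) + I = (I² + (I + (12 + 0)*(-16))*I) + I = (I² + (I + 12*(-16))*I) + I = (I² + (I - 192)*I) + I = (I² + (-192 + I)*I) + I = (I² + I*(-192 + I)) + I = I + I² + I*(-192 + I))
N(-7)*A(-31) = (-7*(-191 + 2*(-7)))*(22 - 31) = -7*(-191 - 14)*(-9) = -7*(-205)*(-9) = 1435*(-9) = -12915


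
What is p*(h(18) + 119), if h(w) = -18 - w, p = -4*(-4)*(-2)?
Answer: -2656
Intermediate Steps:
p = -32 (p = 16*(-2) = -32)
p*(h(18) + 119) = -32*((-18 - 1*18) + 119) = -32*((-18 - 18) + 119) = -32*(-36 + 119) = -32*83 = -2656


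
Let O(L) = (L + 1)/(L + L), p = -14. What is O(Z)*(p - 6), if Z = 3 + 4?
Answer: -80/7 ≈ -11.429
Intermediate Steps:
Z = 7
O(L) = (1 + L)/(2*L) (O(L) = (1 + L)/((2*L)) = (1 + L)*(1/(2*L)) = (1 + L)/(2*L))
O(Z)*(p - 6) = ((1/2)*(1 + 7)/7)*(-14 - 6) = ((1/2)*(1/7)*8)*(-20) = (4/7)*(-20) = -80/7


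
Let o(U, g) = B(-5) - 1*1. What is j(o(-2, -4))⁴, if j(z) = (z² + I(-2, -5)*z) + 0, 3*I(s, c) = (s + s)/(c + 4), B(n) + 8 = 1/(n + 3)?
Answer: 751274631121/20736 ≈ 3.6230e+7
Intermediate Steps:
B(n) = -8 + 1/(3 + n) (B(n) = -8 + 1/(n + 3) = -8 + 1/(3 + n))
o(U, g) = -19/2 (o(U, g) = (-23 - 8*(-5))/(3 - 5) - 1*1 = (-23 + 40)/(-2) - 1 = -½*17 - 1 = -17/2 - 1 = -19/2)
I(s, c) = 2*s/(3*(4 + c)) (I(s, c) = ((s + s)/(c + 4))/3 = ((2*s)/(4 + c))/3 = (2*s/(4 + c))/3 = 2*s/(3*(4 + c)))
j(z) = z² + 4*z/3 (j(z) = (z² + ((⅔)*(-2)/(4 - 5))*z) + 0 = (z² + ((⅔)*(-2)/(-1))*z) + 0 = (z² + ((⅔)*(-2)*(-1))*z) + 0 = (z² + 4*z/3) + 0 = z² + 4*z/3)
j(o(-2, -4))⁴ = ((⅓)*(-19/2)*(4 + 3*(-19/2)))⁴ = ((⅓)*(-19/2)*(4 - 57/2))⁴ = ((⅓)*(-19/2)*(-49/2))⁴ = (931/12)⁴ = 751274631121/20736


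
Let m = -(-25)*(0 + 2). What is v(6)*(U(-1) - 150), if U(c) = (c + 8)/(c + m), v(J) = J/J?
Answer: -1049/7 ≈ -149.86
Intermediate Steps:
v(J) = 1
m = 50 (m = -(-25)*2 = -5*(-10) = 50)
U(c) = (8 + c)/(50 + c) (U(c) = (c + 8)/(c + 50) = (8 + c)/(50 + c))
v(6)*(U(-1) - 150) = 1*((8 - 1)/(50 - 1) - 150) = 1*(7/49 - 150) = 1*((1/49)*7 - 150) = 1*(1/7 - 150) = 1*(-1049/7) = -1049/7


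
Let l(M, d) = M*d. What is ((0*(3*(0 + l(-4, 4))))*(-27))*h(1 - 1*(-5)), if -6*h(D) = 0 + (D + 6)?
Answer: 0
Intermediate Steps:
h(D) = -1 - D/6 (h(D) = -(0 + (D + 6))/6 = -(0 + (6 + D))/6 = -(6 + D)/6 = -1 - D/6)
((0*(3*(0 + l(-4, 4))))*(-27))*h(1 - 1*(-5)) = ((0*(3*(0 - 4*4)))*(-27))*(-1 - (1 - 1*(-5))/6) = ((0*(3*(0 - 16)))*(-27))*(-1 - (1 + 5)/6) = ((0*(3*(-16)))*(-27))*(-1 - 1/6*6) = ((0*(-48))*(-27))*(-1 - 1) = (0*(-27))*(-2) = 0*(-2) = 0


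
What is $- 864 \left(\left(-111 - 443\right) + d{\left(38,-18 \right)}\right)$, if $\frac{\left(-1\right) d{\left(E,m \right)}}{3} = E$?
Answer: $577152$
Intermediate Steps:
$d{\left(E,m \right)} = - 3 E$
$- 864 \left(\left(-111 - 443\right) + d{\left(38,-18 \right)}\right) = - 864 \left(\left(-111 - 443\right) - 114\right) = - 864 \left(-554 - 114\right) = \left(-864\right) \left(-668\right) = 577152$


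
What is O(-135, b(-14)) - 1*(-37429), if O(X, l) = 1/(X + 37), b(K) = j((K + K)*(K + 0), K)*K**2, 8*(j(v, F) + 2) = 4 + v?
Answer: 3668041/98 ≈ 37429.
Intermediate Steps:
j(v, F) = -3/2 + v/8 (j(v, F) = -2 + (4 + v)/8 = -2 + (1/2 + v/8) = -3/2 + v/8)
b(K) = K**2*(-3/2 + K**2/4) (b(K) = (-3/2 + ((K + K)*(K + 0))/8)*K**2 = (-3/2 + ((2*K)*K)/8)*K**2 = (-3/2 + (2*K**2)/8)*K**2 = (-3/2 + K**2/4)*K**2 = K**2*(-3/2 + K**2/4))
O(X, l) = 1/(37 + X)
O(-135, b(-14)) - 1*(-37429) = 1/(37 - 135) - 1*(-37429) = 1/(-98) + 37429 = -1/98 + 37429 = 3668041/98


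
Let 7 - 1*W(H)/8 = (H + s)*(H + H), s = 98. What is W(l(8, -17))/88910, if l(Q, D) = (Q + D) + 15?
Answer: -292/2615 ≈ -0.11166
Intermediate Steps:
l(Q, D) = 15 + D + Q (l(Q, D) = (D + Q) + 15 = 15 + D + Q)
W(H) = 56 - 16*H*(98 + H) (W(H) = 56 - 8*(H + 98)*(H + H) = 56 - 8*(98 + H)*2*H = 56 - 16*H*(98 + H))
W(l(8, -17))/88910 = (56 - 1568*(15 - 17 + 8) - 16*(15 - 17 + 8)²)/88910 = (56 - 1568*6 - 16*6²)*(1/88910) = (56 - 9408 - 16*36)*(1/88910) = (56 - 9408 - 576)*(1/88910) = -9928*1/88910 = -292/2615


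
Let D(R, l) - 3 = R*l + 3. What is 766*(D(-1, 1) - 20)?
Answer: -11490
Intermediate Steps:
D(R, l) = 6 + R*l (D(R, l) = 3 + (R*l + 3) = 3 + (3 + R*l) = 6 + R*l)
766*(D(-1, 1) - 20) = 766*((6 - 1*1) - 20) = 766*((6 - 1) - 20) = 766*(5 - 20) = 766*(-15) = -11490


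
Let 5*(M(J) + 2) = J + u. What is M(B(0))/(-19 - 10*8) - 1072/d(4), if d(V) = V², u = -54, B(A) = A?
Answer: -33101/495 ≈ -66.871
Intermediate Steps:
M(J) = -64/5 + J/5 (M(J) = -2 + (J - 54)/5 = -2 + (-54 + J)/5 = -2 + (-54/5 + J/5) = -64/5 + J/5)
M(B(0))/(-19 - 10*8) - 1072/d(4) = (-64/5 + (⅕)*0)/(-19 - 10*8) - 1072/(4²) = (-64/5 + 0)/(-19 - 80) - 1072/16 = -64/5/(-99) - 1072*1/16 = -64/5*(-1/99) - 67 = 64/495 - 67 = -33101/495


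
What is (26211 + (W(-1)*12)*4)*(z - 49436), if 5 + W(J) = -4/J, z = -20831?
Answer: -1838395521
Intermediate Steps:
W(J) = -5 - 4/J
(26211 + (W(-1)*12)*4)*(z - 49436) = (26211 + ((-5 - 4/(-1))*12)*4)*(-20831 - 49436) = (26211 + ((-5 - 4*(-1))*12)*4)*(-70267) = (26211 + ((-5 + 4)*12)*4)*(-70267) = (26211 - 1*12*4)*(-70267) = (26211 - 12*4)*(-70267) = (26211 - 48)*(-70267) = 26163*(-70267) = -1838395521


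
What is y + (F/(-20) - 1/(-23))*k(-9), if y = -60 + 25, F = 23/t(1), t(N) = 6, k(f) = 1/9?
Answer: -869809/24840 ≈ -35.016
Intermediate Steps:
k(f) = ⅑
F = 23/6 ≈ 3.8333
y = -35
y + (F/(-20) - 1/(-23))*k(-9) = -35 + ((23/6)/(-20) - 1/(-23))*(⅑) = -35 + ((23/6)*(-1/20) - 1*(-1/23))*(⅑) = -35 + (-23/120 + 1/23)*(⅑) = -35 - 409/2760*⅑ = -35 - 409/24840 = -869809/24840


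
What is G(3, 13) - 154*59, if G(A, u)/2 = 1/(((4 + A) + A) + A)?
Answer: -118116/13 ≈ -9085.8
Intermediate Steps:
G(A, u) = 2/(4 + 3*A) (G(A, u) = 2/(((4 + A) + A) + A) = 2/((4 + 2*A) + A) = 2/(4 + 3*A))
G(3, 13) - 154*59 = 2/(4 + 3*3) - 154*59 = 2/(4 + 9) - 9086 = 2/13 - 9086 = -118116/13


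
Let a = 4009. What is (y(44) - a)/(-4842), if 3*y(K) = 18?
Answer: 4003/4842 ≈ 0.82672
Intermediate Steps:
y(K) = 6 (y(K) = (⅓)*18 = 6)
(y(44) - a)/(-4842) = (6 - 1*4009)/(-4842) = (6 - 4009)*(-1/4842) = -4003*(-1/4842) = 4003/4842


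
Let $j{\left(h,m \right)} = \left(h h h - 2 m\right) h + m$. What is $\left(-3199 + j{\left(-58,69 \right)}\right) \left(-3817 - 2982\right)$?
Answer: $-76973994630$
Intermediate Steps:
$j{\left(h,m \right)} = m + h \left(h^{3} - 2 m\right)$ ($j{\left(h,m \right)} = \left(h^{2} h - 2 m\right) h + m = \left(h^{3} - 2 m\right) h + m = h \left(h^{3} - 2 m\right) + m = m + h \left(h^{3} - 2 m\right)$)
$\left(-3199 + j{\left(-58,69 \right)}\right) \left(-3817 - 2982\right) = \left(-3199 + \left(69 + \left(-58\right)^{4} - \left(-116\right) 69\right)\right) \left(-3817 - 2982\right) = \left(-3199 + \left(69 + 11316496 + 8004\right)\right) \left(-6799\right) = \left(-3199 + 11324569\right) \left(-6799\right) = 11321370 \left(-6799\right) = -76973994630$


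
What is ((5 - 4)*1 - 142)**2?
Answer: 19881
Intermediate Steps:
((5 - 4)*1 - 142)**2 = (1*1 - 142)**2 = (1 - 142)**2 = (-141)**2 = 19881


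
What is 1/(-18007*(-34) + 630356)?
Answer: 1/1242594 ≈ 8.0477e-7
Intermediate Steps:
1/(-18007*(-34) + 630356) = 1/(612238 + 630356) = 1/1242594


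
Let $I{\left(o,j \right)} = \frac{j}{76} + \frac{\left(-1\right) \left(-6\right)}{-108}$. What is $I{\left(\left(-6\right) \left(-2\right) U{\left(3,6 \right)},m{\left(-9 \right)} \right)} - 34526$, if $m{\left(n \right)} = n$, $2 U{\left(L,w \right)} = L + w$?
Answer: $- \frac{23615903}{684} \approx -34526.0$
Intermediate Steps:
$U{\left(L,w \right)} = \frac{L}{2} + \frac{w}{2}$ ($U{\left(L,w \right)} = \frac{L + w}{2} = \frac{L}{2} + \frac{w}{2}$)
$I{\left(o,j \right)} = - \frac{1}{18} + \frac{j}{76}$ ($I{\left(o,j \right)} = j \frac{1}{76} + 6 \left(- \frac{1}{108}\right) = \frac{j}{76} - \frac{1}{18} = - \frac{1}{18} + \frac{j}{76}$)
$I{\left(\left(-6\right) \left(-2\right) U{\left(3,6 \right)},m{\left(-9 \right)} \right)} - 34526 = \left(- \frac{1}{18} + \frac{1}{76} \left(-9\right)\right) - 34526 = \left(- \frac{1}{18} - \frac{9}{76}\right) - 34526 = - \frac{119}{684} - 34526 = - \frac{23615903}{684}$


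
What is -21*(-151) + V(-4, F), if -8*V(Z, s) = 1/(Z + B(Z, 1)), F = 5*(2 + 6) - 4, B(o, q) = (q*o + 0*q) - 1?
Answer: 228313/72 ≈ 3171.0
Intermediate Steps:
B(o, q) = -1 + o*q (B(o, q) = (o*q + 0) - 1 = o*q - 1 = -1 + o*q)
F = 36 (F = 5*8 - 4 = 40 - 4 = 36)
V(Z, s) = -1/(8*(-1 + 2*Z)) (V(Z, s) = -1/(8*(Z + (-1 + Z*1))) = -1/(8*(Z + (-1 + Z))) = -1/(8*(-1 + 2*Z)))
-21*(-151) + V(-4, F) = -21*(-151) - 1/(-8 + 16*(-4)) = 3171 - 1/(-8 - 64) = 3171 - 1/(-72) = 3171 - 1*(-1/72) = 3171 + 1/72 = 228313/72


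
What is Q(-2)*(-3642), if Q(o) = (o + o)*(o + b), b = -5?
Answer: -101976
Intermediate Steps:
Q(o) = 2*o*(-5 + o) (Q(o) = (o + o)*(o - 5) = (2*o)*(-5 + o) = 2*o*(-5 + o))
Q(-2)*(-3642) = (2*(-2)*(-5 - 2))*(-3642) = (2*(-2)*(-7))*(-3642) = 28*(-3642) = -101976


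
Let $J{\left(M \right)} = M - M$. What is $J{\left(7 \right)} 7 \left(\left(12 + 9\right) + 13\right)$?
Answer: $0$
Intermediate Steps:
$J{\left(M \right)} = 0$
$J{\left(7 \right)} 7 \left(\left(12 + 9\right) + 13\right) = 0 \cdot 7 \left(\left(12 + 9\right) + 13\right) = 0 \left(21 + 13\right) = 0 \cdot 34 = 0$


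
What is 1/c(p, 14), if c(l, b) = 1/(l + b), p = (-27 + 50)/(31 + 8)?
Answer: 569/39 ≈ 14.590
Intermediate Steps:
p = 23/39 ≈ 0.58974
c(l, b) = 1/(b + l)
1/c(p, 14) = 1/(1/(14 + 23/39)) = 1/(1/(569/39)) = 1/(39/569) = 569/39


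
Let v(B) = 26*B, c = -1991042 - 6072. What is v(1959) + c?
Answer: -1946180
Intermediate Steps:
c = -1997114
v(1959) + c = 26*1959 - 1997114 = 50934 - 1997114 = -1946180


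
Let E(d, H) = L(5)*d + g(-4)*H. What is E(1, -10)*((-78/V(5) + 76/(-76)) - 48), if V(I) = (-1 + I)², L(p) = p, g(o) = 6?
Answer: 23705/8 ≈ 2963.1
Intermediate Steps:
E(d, H) = 5*d + 6*H
E(1, -10)*((-78/V(5) + 76/(-76)) - 48) = (5*1 + 6*(-10))*((-78/(-1 + 5)² + 76/(-76)) - 48) = (5 - 60)*((-78/(4²) + 76*(-1/76)) - 48) = -55*((-78/16 - 1) - 48) = -55*((-78*1/16 - 1) - 48) = -55*((-39/8 - 1) - 48) = -55*(-47/8 - 48) = -55*(-431/8) = 23705/8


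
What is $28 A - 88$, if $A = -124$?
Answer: $-3560$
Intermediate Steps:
$28 A - 88 = 28 \left(-124\right) - 88 = -3472 - 88 = -3560$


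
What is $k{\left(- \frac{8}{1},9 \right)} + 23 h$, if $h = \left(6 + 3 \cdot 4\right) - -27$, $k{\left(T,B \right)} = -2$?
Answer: $1033$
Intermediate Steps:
$h = 45$ ($h = \left(6 + 12\right) + 27 = 18 + 27 = 45$)
$k{\left(- \frac{8}{1},9 \right)} + 23 h = -2 + 23 \cdot 45 = -2 + 1035 = 1033$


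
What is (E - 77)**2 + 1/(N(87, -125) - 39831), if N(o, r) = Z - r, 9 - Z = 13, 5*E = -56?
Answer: 1544568097/198550 ≈ 7779.2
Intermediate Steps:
E = -56/5 (E = (1/5)*(-56) = -56/5 ≈ -11.200)
Z = -4 (Z = 9 - 1*13 = 9 - 13 = -4)
N(o, r) = -4 - r
(E - 77)**2 + 1/(N(87, -125) - 39831) = (-56/5 - 77)**2 + 1/((-4 - 1*(-125)) - 39831) = (-441/5)**2 + 1/((-4 + 125) - 39831) = 194481/25 + 1/(121 - 39831) = 194481/25 + 1/(-39710) = 194481/25 - 1/39710 = 1544568097/198550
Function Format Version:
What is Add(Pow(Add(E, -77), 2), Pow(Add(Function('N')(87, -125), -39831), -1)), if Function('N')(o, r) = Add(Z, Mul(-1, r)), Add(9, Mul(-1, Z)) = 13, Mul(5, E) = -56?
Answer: Rational(1544568097, 198550) ≈ 7779.2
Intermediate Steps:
E = Rational(-56, 5) (E = Mul(Rational(1, 5), -56) = Rational(-56, 5) ≈ -11.200)
Z = -4 (Z = Add(9, Mul(-1, 13)) = Add(9, -13) = -4)
Function('N')(o, r) = Add(-4, Mul(-1, r))
Add(Pow(Add(E, -77), 2), Pow(Add(Function('N')(87, -125), -39831), -1)) = Add(Pow(Add(Rational(-56, 5), -77), 2), Pow(Add(Add(-4, Mul(-1, -125)), -39831), -1)) = Add(Pow(Rational(-441, 5), 2), Pow(Add(Add(-4, 125), -39831), -1)) = Add(Rational(194481, 25), Pow(Add(121, -39831), -1)) = Add(Rational(194481, 25), Pow(-39710, -1)) = Add(Rational(194481, 25), Rational(-1, 39710)) = Rational(1544568097, 198550)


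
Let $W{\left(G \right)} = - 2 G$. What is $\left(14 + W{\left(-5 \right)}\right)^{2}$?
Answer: $576$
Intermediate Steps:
$\left(14 + W{\left(-5 \right)}\right)^{2} = \left(14 - -10\right)^{2} = \left(14 + 10\right)^{2} = 24^{2} = 576$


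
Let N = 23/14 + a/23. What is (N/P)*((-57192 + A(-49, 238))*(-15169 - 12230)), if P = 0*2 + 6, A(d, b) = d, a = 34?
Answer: 525395963265/644 ≈ 8.1583e+8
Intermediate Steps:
P = 6 (P = 0 + 6 = 6)
N = 1005/322 (N = 23/14 + 34/23 = 1005/322 ≈ 3.1211)
(N/P)*((-57192 + A(-49, 238))*(-15169 - 12230)) = ((1005/322)/6)*((-57192 - 49)*(-15169 - 12230)) = ((1005/322)*(⅙))*(-57241*(-27399)) = (335/644)*1568346159 = 525395963265/644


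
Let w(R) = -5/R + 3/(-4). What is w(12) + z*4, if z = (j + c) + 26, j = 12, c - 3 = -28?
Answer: 305/6 ≈ 50.833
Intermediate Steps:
c = -25 (c = 3 - 28 = -25)
z = 13 (z = (12 - 25) + 26 = -13 + 26 = 13)
w(R) = -¾ - 5/R (w(R) = -5/R + 3*(-¼) = -5/R - ¾ = -¾ - 5/R)
w(12) + z*4 = (-¾ - 5/12) + 13*4 = (-¾ - 5*1/12) + 52 = (-¾ - 5/12) + 52 = -7/6 + 52 = 305/6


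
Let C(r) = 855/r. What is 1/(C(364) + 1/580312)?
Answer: 52808392/124041781 ≈ 0.42573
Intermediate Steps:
1/(C(364) + 1/580312) = 1/(855/364 + 1/580312) = 1/(124041781/52808392) = 52808392/124041781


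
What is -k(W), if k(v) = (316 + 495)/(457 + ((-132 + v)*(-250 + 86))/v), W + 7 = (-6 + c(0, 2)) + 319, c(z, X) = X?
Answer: -5677/2543 ≈ -2.2324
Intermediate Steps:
W = 308 (W = -7 + ((-6 + 2) + 319) = -7 + (-4 + 319) = -7 + 315 = 308)
k(v) = 811/(457 + (21648 - 164*v)/v) (k(v) = 811/(457 + ((-132 + v)*(-164))/v) = 811/(457 + (21648 - 164*v)/v))
-k(W) = -811*308/(21648 + 293*308) = -811*308/(21648 + 90244) = -811*308/111892 = -1*5677/2543 = -5677/2543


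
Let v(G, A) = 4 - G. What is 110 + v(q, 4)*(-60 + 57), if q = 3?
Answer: 107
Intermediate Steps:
110 + v(q, 4)*(-60 + 57) = 110 + (4 - 1*3)*(-60 + 57) = 110 + (4 - 3)*(-3) = 110 + 1*(-3) = 110 - 3 = 107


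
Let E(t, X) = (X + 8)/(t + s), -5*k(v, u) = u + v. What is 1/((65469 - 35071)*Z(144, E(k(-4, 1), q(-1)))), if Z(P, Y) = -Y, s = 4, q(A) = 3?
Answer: -23/1671890 ≈ -1.3757e-5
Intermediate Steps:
k(v, u) = -u/5 - v/5 (k(v, u) = -(u + v)/5 = -u/5 - v/5)
E(t, X) = (8 + X)/(4 + t) (E(t, X) = (X + 8)/(t + 4) = (8 + X)/(4 + t))
1/((65469 - 35071)*Z(144, E(k(-4, 1), q(-1)))) = 1/((65469 - 35071)*((-(8 + 3)/(4 + (-⅕*1 - ⅕*(-4)))))) = 1/(30398*((-11/(4 + (-⅕ + ⅘))))) = 1/(30398*((-11/(4 + ⅗)))) = 1/(30398*((-11/23/5))) = 1/(30398*((-5*11/23))) = 1/(30398*((-1*55/23))) = 1/(30398*(-55/23)) = (1/30398)*(-23/55) = -23/1671890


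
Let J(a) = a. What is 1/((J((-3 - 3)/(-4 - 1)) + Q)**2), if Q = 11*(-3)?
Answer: 25/25281 ≈ 0.00098889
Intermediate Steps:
Q = -33
1/((J((-3 - 3)/(-4 - 1)) + Q)**2) = 1/(((-3 - 3)/(-4 - 1) - 33)**2) = 1/((-6/(-5) - 33)**2) = 1/((-6*(-1/5) - 33)**2) = 1/((6/5 - 33)**2) = 1/((-159/5)**2) = 1/(25281/25) = 25/25281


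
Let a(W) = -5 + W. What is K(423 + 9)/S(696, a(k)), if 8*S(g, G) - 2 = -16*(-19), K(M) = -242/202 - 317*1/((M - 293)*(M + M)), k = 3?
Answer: -14563633/463960872 ≈ -0.031390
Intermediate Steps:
K(M) = -121/101 - 317/(2*M*(-293 + M)) (K(M) = -242*1/202 - 317*1/(2*M*(-293 + M)) = -121/101 - 317*1/(2*M*(-293 + M)) = -121/101 - 317/(2*M*(-293 + M)))
S(g, G) = 153/4 (S(g, G) = ¼ + (-16*(-19))/8 = ¼ + (⅛)*304 = ¼ + 38 = 153/4)
K(423 + 9)/S(696, a(k)) = ((-32017 - 242*(423 + 9)² + 70906*(423 + 9))/(202*(423 + 9)*(-293 + (423 + 9))))/(153/4) = ((1/202)*(-32017 - 242*432² + 70906*432)/(432*(-293 + 432)))*(4/153) = ((1/202)*(1/432)*(-32017 - 242*186624 + 30631392)/139)*(4/153) = ((1/202)*(1/432)*(1/139)*(-32017 - 45163008 + 30631392))*(4/153) = ((1/202)*(1/432)*(1/139)*(-14563633))*(4/153) = -14563633/12129696*4/153 = -14563633/463960872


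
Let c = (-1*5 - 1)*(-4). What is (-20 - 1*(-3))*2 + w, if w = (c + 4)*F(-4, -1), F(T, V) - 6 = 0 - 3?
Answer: 50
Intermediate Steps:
F(T, V) = 3 (F(T, V) = 6 + (0 - 3) = 6 - 3 = 3)
c = 24 (c = (-5 - 1)*(-4) = -6*(-4) = 24)
w = 84 (w = (24 + 4)*3 = 28*3 = 84)
(-20 - 1*(-3))*2 + w = (-20 - 1*(-3))*2 + 84 = (-20 + 3)*2 + 84 = -17*2 + 84 = -34 + 84 = 50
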